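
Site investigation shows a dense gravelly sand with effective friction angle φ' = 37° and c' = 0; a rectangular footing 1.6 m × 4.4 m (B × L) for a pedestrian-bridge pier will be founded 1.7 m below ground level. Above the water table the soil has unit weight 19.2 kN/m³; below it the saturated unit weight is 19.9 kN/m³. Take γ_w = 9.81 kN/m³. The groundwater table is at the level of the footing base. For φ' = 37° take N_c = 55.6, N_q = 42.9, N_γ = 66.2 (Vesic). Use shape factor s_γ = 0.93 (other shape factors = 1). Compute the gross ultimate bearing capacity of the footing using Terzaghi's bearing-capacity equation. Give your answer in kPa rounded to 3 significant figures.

q = γ·D_f = 19.2 × 1.7 = 32.64 kPa.
For the ½γBN_γ term take γ' = 19.9 − 9.81 = 10.09 kN/m³ (soil below base is submerged).
q·N_q = 32.64 × 42.9 = 1400.3 kPa
0.5·γ·B·N_γ·s_γ = 0.5 × 10.09 × 1.6 × 66.2 × 0.93 = 496.96 kPa
q_ult = 1400.3 + 496.96 = 1897.2 kPa.

q_ult ≈ 1900 kPa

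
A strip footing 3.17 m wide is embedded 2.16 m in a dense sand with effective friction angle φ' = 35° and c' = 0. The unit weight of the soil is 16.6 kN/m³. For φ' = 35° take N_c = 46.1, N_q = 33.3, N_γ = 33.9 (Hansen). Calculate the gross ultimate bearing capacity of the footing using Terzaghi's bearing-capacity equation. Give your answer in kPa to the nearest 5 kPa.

q = γ·D_f = 16.6 × 2.16 = 35.856 kPa.
q·N_q = 35.856 × 33.3 = 1194 kPa
0.5·γ·B·N_γ = 0.5 × 16.6 × 3.17 × 33.9 = 891.94 kPa
q_ult = 1194 + 891.94 = 2085.9 kPa.

q_ult ≈ 2085 kPa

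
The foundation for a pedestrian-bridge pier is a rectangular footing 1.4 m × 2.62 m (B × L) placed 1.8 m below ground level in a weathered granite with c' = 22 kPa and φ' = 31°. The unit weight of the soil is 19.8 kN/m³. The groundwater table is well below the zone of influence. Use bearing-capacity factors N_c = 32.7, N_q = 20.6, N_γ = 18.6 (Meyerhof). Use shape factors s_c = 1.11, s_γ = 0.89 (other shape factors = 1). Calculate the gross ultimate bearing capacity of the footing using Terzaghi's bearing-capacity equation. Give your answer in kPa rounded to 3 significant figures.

Overburden at base level: q = 19.8 × 1.8 = 35.64 kPa.
Cohesion term c·N_c·s_c = 22 × 32.7 × 1.11 = 798.53 kPa; surcharge term q·N_q = 35.64 × 20.6 = 734.18 kPa; self-weight term 0.5·γ·B·N_γ·s_γ = 0.5 × 19.8 × 1.4 × 18.6 × 0.89 = 229.44 kPa.
q_ult = 798.53 + 734.18 + 229.44 = 1762.2 kPa.

q_ult ≈ 1760 kPa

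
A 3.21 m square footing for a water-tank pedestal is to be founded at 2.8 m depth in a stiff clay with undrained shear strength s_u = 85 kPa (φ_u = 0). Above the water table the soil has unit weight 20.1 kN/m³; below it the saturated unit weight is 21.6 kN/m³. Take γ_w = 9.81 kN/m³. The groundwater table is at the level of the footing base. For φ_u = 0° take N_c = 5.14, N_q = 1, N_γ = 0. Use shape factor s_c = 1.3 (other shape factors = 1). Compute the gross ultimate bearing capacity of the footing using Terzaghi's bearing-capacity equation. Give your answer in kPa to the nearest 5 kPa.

Effective surcharge at the founding depth q = γ·D_f = 20.1 × 2.8 = 56.28 kPa.
q_ult = c·N_c·s_c + q·N_q
     = 85 × 5.14 × 1.3 + 56.28 × 1
     = 567.97 + 56.28 = 624.25 kPa.

q_ult ≈ 625 kPa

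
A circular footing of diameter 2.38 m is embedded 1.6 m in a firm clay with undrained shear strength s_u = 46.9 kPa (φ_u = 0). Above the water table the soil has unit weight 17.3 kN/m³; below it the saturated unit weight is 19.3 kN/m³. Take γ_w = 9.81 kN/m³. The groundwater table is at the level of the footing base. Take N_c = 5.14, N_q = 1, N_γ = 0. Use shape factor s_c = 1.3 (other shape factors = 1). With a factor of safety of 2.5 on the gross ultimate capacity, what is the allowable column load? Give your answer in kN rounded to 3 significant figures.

P_all ≈ 607 kN

q = γ·D_f = 17.3 × 1.6 = 27.68 kPa.
c·N_c·s_c = 46.9 × 5.14 × 1.3 = 313.39 kPa
q·N_q = 27.68 × 1 = 27.68 kPa
q_ult = 313.39 + 27.68 = 341.07 kPa.
Gross allowable pressure q_all = 341.07 / 2.5 = 136.43 kPa.
Footing area = 4.4488 m², so allowable column load = 136.43 × 4.4488 = 606.93 kN.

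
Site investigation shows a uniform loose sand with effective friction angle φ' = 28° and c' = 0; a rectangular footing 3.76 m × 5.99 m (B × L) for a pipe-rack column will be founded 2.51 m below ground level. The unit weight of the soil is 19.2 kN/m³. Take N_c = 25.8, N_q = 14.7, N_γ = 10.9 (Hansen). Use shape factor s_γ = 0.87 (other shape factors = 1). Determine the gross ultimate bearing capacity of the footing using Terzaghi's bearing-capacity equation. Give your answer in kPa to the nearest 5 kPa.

q_ult ≈ 1050 kPa

Effective surcharge at the founding depth q = γ·D_f = 19.2 × 2.51 = 48.192 kPa.
q_ult = q·N_q + 0.5·γ·B·N_γ·s_γ
     = 48.192 × 14.7 + 0.5 × 19.2 × 3.76 × 10.9 × 0.87
     = 708.42 + 342.3 = 1050.7 kPa.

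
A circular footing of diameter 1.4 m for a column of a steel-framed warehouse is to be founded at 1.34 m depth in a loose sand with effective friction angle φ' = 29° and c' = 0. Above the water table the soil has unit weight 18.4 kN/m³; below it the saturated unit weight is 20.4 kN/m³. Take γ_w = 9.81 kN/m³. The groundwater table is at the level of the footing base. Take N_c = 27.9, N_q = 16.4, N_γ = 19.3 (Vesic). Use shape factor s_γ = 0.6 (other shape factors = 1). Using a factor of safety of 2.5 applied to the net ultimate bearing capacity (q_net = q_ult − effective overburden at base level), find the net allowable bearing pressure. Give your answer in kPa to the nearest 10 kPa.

Overburden at base level: q = 18.4 × 1.34 = 24.656 kPa.
Below the base the soil is submerged, so the ½γBN_γ term uses γ' = 20.4 − 9.81 = 10.59 kN/m³.
Surcharge term q·N_q = 24.656 × 16.4 = 404.36 kPa; self-weight term 0.5·γ·B·N_γ·s_γ = 0.5 × 10.59 × 1.4 × 19.3 × 0.6 = 85.843 kPa.
q_ult = 404.36 + 85.843 = 490.2 kPa.
Net ultimate: q_net = 490.2 − 24.656 = 465.54 kPa.
q_all(net) = 465.54 / 2.5 = 186.22 kPa.

q_all(net) ≈ 190 kPa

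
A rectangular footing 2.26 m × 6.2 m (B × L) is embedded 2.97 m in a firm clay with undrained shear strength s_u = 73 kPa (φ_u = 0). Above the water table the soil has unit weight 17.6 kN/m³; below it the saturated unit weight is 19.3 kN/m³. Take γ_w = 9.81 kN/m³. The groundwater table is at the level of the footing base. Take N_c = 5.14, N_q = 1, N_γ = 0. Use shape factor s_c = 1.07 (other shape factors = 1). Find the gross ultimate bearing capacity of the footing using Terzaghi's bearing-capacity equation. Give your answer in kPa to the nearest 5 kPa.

q_ult ≈ 455 kPa

Overburden at base level: q = 17.6 × 2.97 = 52.272 kPa.
Cohesion term c·N_c·s_c = 73 × 5.14 × 1.07 = 401.49 kPa; surcharge term q·N_q = 52.272 × 1 = 52.272 kPa.
q_ult = 401.49 + 52.272 = 453.76 kPa.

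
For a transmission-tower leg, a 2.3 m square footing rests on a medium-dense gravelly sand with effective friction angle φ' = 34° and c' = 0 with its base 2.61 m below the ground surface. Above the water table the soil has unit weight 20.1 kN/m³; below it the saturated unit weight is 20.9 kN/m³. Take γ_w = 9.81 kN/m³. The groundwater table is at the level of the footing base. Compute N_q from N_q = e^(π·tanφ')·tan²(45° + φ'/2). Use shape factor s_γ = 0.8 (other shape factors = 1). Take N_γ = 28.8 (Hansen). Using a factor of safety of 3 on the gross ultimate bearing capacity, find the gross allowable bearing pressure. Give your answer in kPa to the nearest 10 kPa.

N_q = e^(π·tan34°)·tan²(62°) = 29.44.
Effective surcharge at the founding depth q = γ·D_f = 20.1 × 2.61 = 52.461 kPa.
The water table coincides with the base, so in the self-weight term γ → γ' = 11.09 kN/m³.
q_ult = q·N_q + 0.5·γ·B·N_γ·s_γ
     = 52.461 × 29.44 + 0.5 × 11.09 × 2.3 × 28.8 × 0.8
     = 1544.4 + 293.84 = 1838.3 kPa.
q_all = 1838.3 / 3 = 612.76 kPa.

q_all ≈ 610 kPa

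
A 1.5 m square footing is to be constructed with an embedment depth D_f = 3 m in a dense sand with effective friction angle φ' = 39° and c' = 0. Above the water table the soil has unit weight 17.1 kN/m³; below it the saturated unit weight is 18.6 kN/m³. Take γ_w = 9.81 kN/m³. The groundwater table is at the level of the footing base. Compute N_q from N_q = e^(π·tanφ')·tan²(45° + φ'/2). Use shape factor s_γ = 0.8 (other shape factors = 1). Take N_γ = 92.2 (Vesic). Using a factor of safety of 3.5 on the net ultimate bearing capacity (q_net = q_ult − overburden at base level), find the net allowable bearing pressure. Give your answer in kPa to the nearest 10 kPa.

q_all(net) ≈ 940 kPa

N_q = e^(π·tan39°)·tan²(64.5°) = 55.96.
Effective surcharge at the founding depth q = γ·D_f = 17.1 × 3 = 51.3 kPa.
The water table coincides with the base, so in the self-weight term γ → γ' = 8.79 kN/m³.
q_ult = q·N_q + 0.5·γ·B·N_γ·s_γ
     = 51.3 × 55.957 + 0.5 × 8.79 × 1.5 × 92.2 × 0.8
     = 2870.6 + 486.26 = 3356.9 kPa.
q_net = 3356.9 − 51.3 = 3305.6 kPa.
q_all(net) = 3305.6 / 3.5 = 944.45 kPa.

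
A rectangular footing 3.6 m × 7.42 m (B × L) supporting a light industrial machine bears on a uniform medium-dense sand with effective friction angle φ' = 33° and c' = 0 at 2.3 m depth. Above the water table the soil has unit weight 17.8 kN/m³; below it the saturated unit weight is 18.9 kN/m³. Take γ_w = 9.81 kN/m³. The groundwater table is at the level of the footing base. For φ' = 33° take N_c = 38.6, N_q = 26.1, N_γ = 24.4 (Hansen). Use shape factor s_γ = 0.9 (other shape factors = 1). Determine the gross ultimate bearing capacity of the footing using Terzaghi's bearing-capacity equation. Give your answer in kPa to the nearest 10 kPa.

Overburden at base level: q = 17.8 × 2.3 = 40.94 kPa.
Below the base the soil is submerged, so the ½γBN_γ term uses γ' = 18.9 − 9.81 = 9.09 kN/m³.
Surcharge term q·N_q = 40.94 × 26.1 = 1068.5 kPa; self-weight term 0.5·γ·B·N_γ·s_γ = 0.5 × 9.09 × 3.6 × 24.4 × 0.9 = 359.31 kPa.
q_ult = 1068.5 + 359.31 = 1427.8 kPa.

q_ult ≈ 1430 kPa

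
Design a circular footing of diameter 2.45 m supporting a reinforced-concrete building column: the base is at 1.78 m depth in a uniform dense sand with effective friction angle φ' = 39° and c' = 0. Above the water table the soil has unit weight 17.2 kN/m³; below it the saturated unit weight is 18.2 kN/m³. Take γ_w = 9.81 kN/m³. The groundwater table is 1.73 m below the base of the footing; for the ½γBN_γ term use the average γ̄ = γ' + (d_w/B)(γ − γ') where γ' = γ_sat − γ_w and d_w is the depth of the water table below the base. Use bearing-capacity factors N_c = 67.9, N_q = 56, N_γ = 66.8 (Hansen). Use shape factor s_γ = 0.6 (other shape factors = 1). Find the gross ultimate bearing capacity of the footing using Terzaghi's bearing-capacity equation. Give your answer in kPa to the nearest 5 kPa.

Overburden at base level: q = 17.2 × 1.78 = 30.616 kPa.
The water table is 1.73 m below the base (< B = 2.45 m), so the ½γBN_γ term uses γ̄ = γ' + (d_w/B)(γ − γ') = 8.39 + (1.73/2.45)(17.2 − 8.39) = 14.611 kN/m³.
Surcharge term q·N_q = 30.616 × 56 = 1714.5 kPa; self-weight term 0.5·γ·B·N_γ·s_γ = 0.5 × 14.611 × 2.45 × 66.8 × 0.6 = 717.37 kPa.
q_ult = 1714.5 + 717.37 = 2431.9 kPa.

q_ult ≈ 2430 kPa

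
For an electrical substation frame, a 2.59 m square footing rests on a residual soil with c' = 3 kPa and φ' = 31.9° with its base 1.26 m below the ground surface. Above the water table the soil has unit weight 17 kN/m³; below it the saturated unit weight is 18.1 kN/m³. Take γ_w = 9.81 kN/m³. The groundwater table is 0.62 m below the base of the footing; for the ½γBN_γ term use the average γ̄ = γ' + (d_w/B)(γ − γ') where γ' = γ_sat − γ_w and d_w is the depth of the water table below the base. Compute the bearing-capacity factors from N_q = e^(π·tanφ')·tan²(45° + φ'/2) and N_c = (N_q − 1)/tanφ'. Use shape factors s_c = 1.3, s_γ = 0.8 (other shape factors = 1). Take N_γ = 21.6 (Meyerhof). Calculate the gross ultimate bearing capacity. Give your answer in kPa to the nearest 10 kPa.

tan31.9° = 0.6224, so N_q = e^(π×0.6224)·tan²(60.95°) = 7.067 × 3.241 = 22.91.
N_c = (22.91 − 1)/tan31.9° = 35.19.
Overburden at base level: q = 17 × 1.26 = 21.42 kPa.
The water table is 0.62 m below the base (< B = 2.59 m), so the ½γBN_γ term uses γ̄ = γ' + (d_w/B)(γ − γ') = 8.29 + (0.62/2.59)(17 − 8.29) = 10.375 kN/m³.
Cohesion term c·N_c·s_c = 3 × 35.194 × 1.3 = 137.26 kPa; surcharge term q·N_q = 21.42 × 22.907 = 490.66 kPa; self-weight term 0.5·γ·B·N_γ·s_γ = 0.5 × 10.375 × 2.59 × 21.6 × 0.8 = 232.17 kPa.
q_ult = 137.26 + 490.66 + 232.17 = 860.08 kPa.

q_ult ≈ 860 kPa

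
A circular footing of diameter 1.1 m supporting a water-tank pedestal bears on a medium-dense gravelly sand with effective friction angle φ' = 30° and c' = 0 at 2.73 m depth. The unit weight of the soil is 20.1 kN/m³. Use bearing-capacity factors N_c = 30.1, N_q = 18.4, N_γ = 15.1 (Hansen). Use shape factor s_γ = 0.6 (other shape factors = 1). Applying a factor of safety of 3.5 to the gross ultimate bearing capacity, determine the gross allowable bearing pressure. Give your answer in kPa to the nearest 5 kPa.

q_all ≈ 315 kPa

Effective surcharge at the founding depth q = γ·D_f = 20.1 × 2.73 = 54.873 kPa.
q_ult = q·N_q + 0.5·γ·B·N_γ·s_γ
     = 54.873 × 18.4 + 0.5 × 20.1 × 1.1 × 15.1 × 0.6
     = 1009.7 + 100.16 = 1109.8 kPa.
q_all = q_ult / FS = 1109.8 / 3.5 = 317.09 kPa.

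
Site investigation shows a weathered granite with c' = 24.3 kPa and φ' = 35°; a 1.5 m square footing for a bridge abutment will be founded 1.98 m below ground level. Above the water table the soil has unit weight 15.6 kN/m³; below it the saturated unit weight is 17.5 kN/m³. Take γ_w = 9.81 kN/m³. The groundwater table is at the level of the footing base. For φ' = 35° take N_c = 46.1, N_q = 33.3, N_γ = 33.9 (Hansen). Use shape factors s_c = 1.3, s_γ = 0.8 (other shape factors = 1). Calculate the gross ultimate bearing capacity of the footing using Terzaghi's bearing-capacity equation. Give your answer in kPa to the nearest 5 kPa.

q_ult ≈ 2640 kPa

q = γ·D_f = 15.6 × 1.98 = 30.888 kPa.
For the ½γBN_γ term take γ' = 17.5 − 9.81 = 7.69 kN/m³ (soil below base is submerged).
c·N_c·s_c = 24.3 × 46.1 × 1.3 = 1456.3 kPa
q·N_q = 30.888 × 33.3 = 1028.6 kPa
0.5·γ·B·N_γ·s_γ = 0.5 × 7.69 × 1.5 × 33.9 × 0.8 = 156.41 kPa
q_ult = 1456.3 + 1028.6 + 156.41 = 2641.3 kPa.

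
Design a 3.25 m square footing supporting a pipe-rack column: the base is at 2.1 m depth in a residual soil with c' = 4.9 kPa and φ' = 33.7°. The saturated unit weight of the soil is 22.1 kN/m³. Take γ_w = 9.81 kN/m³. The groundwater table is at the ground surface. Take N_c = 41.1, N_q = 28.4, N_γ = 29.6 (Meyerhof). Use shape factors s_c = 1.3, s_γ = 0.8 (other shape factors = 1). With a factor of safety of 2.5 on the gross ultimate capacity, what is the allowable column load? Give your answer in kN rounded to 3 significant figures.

P_all ≈ 6200 kN

Water table at ground surface, so effective unit weight γ' = 22.1 − 9.81 = 12.29 kN/m³ is used throughout; overburden q = 12.29 × 2.1 = 25.809 kPa; the same γ' applies in the ½γBN_γ term.
Cohesion term c·N_c·s_c = 4.9 × 41.1 × 1.3 = 261.81 kPa; surcharge term q·N_q = 25.809 × 28.4 = 732.98 kPa; self-weight term 0.5·γ·B·N_γ·s_γ = 0.5 × 12.29 × 3.25 × 29.6 × 0.8 = 472.92 kPa.
q_ult = 261.81 + 732.98 + 472.92 = 1467.7 kPa.
Gross allowable pressure q_all = 1467.7 / 2.5 = 587.08 kPa.
Footing area = 10.5625 m², so allowable column load = 587.08 × 10.5625 = 6201 kN.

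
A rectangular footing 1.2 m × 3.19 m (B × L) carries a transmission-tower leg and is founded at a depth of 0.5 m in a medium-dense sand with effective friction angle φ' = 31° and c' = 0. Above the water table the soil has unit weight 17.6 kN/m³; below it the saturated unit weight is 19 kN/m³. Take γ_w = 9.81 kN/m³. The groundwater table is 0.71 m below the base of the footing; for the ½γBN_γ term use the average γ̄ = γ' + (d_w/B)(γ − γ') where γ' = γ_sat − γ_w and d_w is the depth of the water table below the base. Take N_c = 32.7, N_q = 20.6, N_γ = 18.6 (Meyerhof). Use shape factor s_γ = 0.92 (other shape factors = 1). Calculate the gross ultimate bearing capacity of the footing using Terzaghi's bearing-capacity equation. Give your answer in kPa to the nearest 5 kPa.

q = γ·D_f = 17.6 × 0.5 = 8.8 kPa.
γ' = 9.19 kN/m³; averaging over the depth B below the base, γ̄ = γ' + (d_w/B)(γ − γ') = 14.166 kN/m³.
q·N_q = 8.8 × 20.6 = 181.28 kPa
0.5·γ·B·N_γ·s_γ = 0.5 × 14.166 × 1.2 × 18.6 × 0.92 = 145.44 kPa
q_ult = 181.28 + 145.44 = 326.72 kPa.

q_ult ≈ 325 kPa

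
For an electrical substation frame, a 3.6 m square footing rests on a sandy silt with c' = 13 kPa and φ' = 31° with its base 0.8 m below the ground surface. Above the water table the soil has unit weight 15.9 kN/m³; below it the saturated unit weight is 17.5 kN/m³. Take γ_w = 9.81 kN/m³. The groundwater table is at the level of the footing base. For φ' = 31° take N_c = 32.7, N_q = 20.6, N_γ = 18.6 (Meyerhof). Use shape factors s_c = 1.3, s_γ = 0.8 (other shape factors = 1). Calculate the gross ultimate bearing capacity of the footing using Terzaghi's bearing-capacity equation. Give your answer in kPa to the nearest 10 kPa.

q_ult ≈ 1020 kPa

q = γ·D_f = 15.9 × 0.8 = 12.72 kPa.
For the ½γBN_γ term take γ' = 17.5 − 9.81 = 7.69 kN/m³ (soil below base is submerged).
c·N_c·s_c = 13 × 32.7 × 1.3 = 552.63 kPa
q·N_q = 12.72 × 20.6 = 262.03 kPa
0.5·γ·B·N_γ·s_γ = 0.5 × 7.69 × 3.6 × 18.6 × 0.8 = 205.97 kPa
q_ult = 552.63 + 262.03 + 205.97 = 1020.6 kPa.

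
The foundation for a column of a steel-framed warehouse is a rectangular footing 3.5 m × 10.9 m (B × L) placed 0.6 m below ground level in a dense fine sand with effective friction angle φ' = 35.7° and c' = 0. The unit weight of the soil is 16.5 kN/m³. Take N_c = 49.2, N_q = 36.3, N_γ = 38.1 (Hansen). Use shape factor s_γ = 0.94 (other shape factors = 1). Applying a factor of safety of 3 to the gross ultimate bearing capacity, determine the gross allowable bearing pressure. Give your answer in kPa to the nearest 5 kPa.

Effective surcharge at the founding depth q = γ·D_f = 16.5 × 0.6 = 9.9 kPa.
q_ult = q·N_q + 0.5·γ·B·N_γ·s_γ
     = 9.9 × 36.3 + 0.5 × 16.5 × 3.5 × 38.1 × 0.94
     = 359.37 + 1034.1 = 1393.5 kPa.
q_all = q_ult / FS = 1393.5 / 3 = 464.5 kPa.

q_all ≈ 465 kPa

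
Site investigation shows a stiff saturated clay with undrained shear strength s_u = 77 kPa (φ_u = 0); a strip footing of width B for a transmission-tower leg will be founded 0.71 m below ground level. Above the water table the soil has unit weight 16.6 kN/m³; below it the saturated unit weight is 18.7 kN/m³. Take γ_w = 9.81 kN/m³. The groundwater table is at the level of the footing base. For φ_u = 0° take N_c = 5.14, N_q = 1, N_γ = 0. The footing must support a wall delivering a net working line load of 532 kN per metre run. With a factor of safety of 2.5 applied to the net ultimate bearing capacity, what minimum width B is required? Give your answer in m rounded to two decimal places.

B = 3.36 m

Effective surcharge at the founding depth q = γ·D_f = 16.6 × 0.71 = 11.786 kPa.
q_ult = c·N_c + q·N_q
     = 77 × 5.14 + 11.786 × 1
     = 395.78 + 11.786 = 407.57 kPa.
For φ = 0 the ½γBN_γ term vanishes, so q_ult is independent of B. q_net = 407.57 − 11.786 = 395.78 kPa; q_all(net) = 395.78/2.5 = 158.31 kPa.
Required width B = w / q_all(net) = 532 / 158.31 = 3.36 m.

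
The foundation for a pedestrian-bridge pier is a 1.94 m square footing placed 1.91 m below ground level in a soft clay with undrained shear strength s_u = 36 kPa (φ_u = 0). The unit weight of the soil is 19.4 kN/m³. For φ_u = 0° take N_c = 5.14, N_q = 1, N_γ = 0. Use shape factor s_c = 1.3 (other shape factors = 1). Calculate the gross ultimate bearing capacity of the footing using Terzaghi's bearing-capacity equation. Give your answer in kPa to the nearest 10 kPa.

q_ult ≈ 280 kPa

Overburden at base level: q = 19.4 × 1.91 = 37.054 kPa.
Cohesion term c·N_c·s_c = 36 × 5.14 × 1.3 = 240.55 kPa; surcharge term q·N_q = 37.054 × 1 = 37.054 kPa.
q_ult = 240.55 + 37.054 = 277.61 kPa.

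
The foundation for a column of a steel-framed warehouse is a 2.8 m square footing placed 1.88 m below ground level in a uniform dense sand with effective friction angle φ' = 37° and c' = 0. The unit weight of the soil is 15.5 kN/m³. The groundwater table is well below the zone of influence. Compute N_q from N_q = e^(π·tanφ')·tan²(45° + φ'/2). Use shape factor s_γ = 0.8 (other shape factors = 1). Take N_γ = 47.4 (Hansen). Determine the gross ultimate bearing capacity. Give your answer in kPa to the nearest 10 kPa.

q_ult ≈ 2070 kPa

tan37° = 0.7536, so N_q = e^(π×0.7536)·tan²(63.5°) = 10.669 × 4.023 = 42.92.
Effective surcharge at the founding depth q = γ·D_f = 15.5 × 1.88 = 29.14 kPa.
q_ult = q·N_q + 0.5·γ·B·N_γ·s_γ
     = 29.14 × 42.92 + 0.5 × 15.5 × 2.8 × 47.4 × 0.8
     = 1250.7 + 822.86 = 2073.6 kPa.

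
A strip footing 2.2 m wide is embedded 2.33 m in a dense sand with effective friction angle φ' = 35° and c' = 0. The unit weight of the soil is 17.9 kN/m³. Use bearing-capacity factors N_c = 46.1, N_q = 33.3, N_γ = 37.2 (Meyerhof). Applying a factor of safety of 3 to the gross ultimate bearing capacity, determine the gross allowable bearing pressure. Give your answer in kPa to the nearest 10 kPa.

Overburden at base level: q = 17.9 × 2.33 = 41.707 kPa.
Surcharge term q·N_q = 41.707 × 33.3 = 1388.8 kPa; self-weight term 0.5·γ·B·N_γ = 0.5 × 17.9 × 2.2 × 37.2 = 732.47 kPa.
q_ult = 1388.8 + 732.47 = 2121.3 kPa.
q_all = q_ult / FS = 2121.3 / 3 = 707.1 kPa.

q_all ≈ 710 kPa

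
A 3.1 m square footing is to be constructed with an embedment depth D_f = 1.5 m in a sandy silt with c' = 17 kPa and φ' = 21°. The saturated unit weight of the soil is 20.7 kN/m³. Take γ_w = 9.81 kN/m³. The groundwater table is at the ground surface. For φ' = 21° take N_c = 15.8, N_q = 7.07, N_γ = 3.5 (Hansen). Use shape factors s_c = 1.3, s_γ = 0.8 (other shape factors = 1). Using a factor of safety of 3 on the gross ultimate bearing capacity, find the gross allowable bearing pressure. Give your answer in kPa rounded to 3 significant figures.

Water table at ground surface, so effective unit weight γ' = 20.7 − 9.81 = 10.89 kN/m³ is used throughout; overburden q = 10.89 × 1.5 = 16.335 kPa; the same γ' applies in the ½γBN_γ term.
Cohesion term c·N_c·s_c = 17 × 15.8 × 1.3 = 349.18 kPa; surcharge term q·N_q = 16.335 × 7.07 = 115.49 kPa; self-weight term 0.5·γ·B·N_γ·s_γ = 0.5 × 10.89 × 3.1 × 3.5 × 0.8 = 47.263 kPa.
q_ult = 349.18 + 115.49 + 47.263 = 511.93 kPa.
q_all = 511.93 / 3 = 170.64 kPa.

q_all ≈ 171 kPa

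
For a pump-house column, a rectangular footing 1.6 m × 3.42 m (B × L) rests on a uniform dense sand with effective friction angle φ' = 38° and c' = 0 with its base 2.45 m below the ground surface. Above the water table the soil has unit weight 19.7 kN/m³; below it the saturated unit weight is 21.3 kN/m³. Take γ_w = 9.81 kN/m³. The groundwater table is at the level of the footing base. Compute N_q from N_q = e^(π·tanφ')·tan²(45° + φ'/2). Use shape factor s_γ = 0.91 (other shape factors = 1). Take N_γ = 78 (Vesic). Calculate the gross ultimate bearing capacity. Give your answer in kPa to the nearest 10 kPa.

tan38° = 0.7813, so N_q = e^(π×0.7813)·tan²(64°) = 11.64 × 4.204 = 48.93.
q = γ·D_f = 19.7 × 2.45 = 48.265 kPa.
For the ½γBN_γ term take γ' = 21.3 − 9.81 = 11.49 kN/m³ (soil below base is submerged).
q·N_q = 48.265 × 48.933 = 2361.8 kPa
0.5·γ·B·N_γ·s_γ = 0.5 × 11.49 × 1.6 × 78 × 0.91 = 652.45 kPa
q_ult = 2361.8 + 652.45 = 3014.2 kPa.

q_ult ≈ 3010 kPa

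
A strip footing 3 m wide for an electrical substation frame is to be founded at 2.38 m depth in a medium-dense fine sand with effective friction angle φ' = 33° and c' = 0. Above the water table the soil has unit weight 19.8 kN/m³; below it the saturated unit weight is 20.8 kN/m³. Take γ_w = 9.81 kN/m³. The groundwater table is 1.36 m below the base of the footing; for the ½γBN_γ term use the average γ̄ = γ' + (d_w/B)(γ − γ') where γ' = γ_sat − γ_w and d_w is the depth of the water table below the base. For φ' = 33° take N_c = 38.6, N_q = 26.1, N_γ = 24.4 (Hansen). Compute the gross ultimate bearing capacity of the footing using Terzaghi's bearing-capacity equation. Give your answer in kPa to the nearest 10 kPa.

q = γ·D_f = 19.8 × 2.38 = 47.124 kPa.
γ' = 10.99 kN/m³; averaging over the depth B below the base, γ̄ = γ' + (d_w/B)(γ − γ') = 14.984 kN/m³.
q·N_q = 47.124 × 26.1 = 1229.9 kPa
0.5·γ·B·N_γ = 0.5 × 14.984 × 3 × 24.4 = 548.41 kPa
q_ult = 1229.9 + 548.41 = 1778.3 kPa.

q_ult ≈ 1780 kPa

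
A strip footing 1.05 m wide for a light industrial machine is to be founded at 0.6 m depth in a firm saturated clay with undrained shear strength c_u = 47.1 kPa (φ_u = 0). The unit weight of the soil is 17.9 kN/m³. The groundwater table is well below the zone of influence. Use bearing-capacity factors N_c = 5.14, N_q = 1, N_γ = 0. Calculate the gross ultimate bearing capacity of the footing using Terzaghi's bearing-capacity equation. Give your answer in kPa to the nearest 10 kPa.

q_ult ≈ 250 kPa

q = γ·D_f = 17.9 × 0.6 = 10.74 kPa.
c·N_c = 47.1 × 5.14 = 242.09 kPa
q·N_q = 10.74 × 1 = 10.74 kPa
q_ult = 242.09 + 10.74 = 252.83 kPa.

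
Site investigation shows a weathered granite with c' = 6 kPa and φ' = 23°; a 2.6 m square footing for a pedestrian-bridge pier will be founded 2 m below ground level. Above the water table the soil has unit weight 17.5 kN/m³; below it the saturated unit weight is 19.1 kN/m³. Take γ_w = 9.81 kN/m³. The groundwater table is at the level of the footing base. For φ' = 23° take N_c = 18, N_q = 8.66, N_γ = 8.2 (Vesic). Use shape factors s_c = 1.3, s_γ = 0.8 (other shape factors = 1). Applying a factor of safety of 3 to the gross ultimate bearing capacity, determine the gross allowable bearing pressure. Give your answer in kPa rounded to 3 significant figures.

Overburden at base level: q = 17.5 × 2 = 35 kPa.
Below the base the soil is submerged, so the ½γBN_γ term uses γ' = 19.1 − 9.81 = 9.29 kN/m³.
Cohesion term c·N_c·s_c = 6 × 18 × 1.3 = 140.4 kPa; surcharge term q·N_q = 35 × 8.66 = 303.1 kPa; self-weight term 0.5·γ·B·N_γ·s_γ = 0.5 × 9.29 × 2.6 × 8.2 × 0.8 = 79.225 kPa.
q_ult = 140.4 + 303.1 + 79.225 = 522.73 kPa.
q_all = q_ult / FS = 522.73 / 3 = 174.24 kPa.

q_all ≈ 174 kPa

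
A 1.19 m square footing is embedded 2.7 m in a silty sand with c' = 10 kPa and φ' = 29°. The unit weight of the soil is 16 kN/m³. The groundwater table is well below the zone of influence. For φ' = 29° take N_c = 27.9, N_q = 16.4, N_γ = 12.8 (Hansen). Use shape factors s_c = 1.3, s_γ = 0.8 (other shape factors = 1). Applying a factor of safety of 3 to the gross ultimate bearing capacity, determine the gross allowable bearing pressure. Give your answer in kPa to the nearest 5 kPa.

q = γ·D_f = 16 × 2.7 = 43.2 kPa.
c·N_c·s_c = 10 × 27.9 × 1.3 = 362.7 kPa
q·N_q = 43.2 × 16.4 = 708.48 kPa
0.5·γ·B·N_γ·s_γ = 0.5 × 16 × 1.19 × 12.8 × 0.8 = 97.485 kPa
q_ult = 362.7 + 708.48 + 97.485 = 1168.7 kPa.
q_all = q_ult / FS = 1168.7 / 3 = 389.55 kPa.

q_all ≈ 390 kPa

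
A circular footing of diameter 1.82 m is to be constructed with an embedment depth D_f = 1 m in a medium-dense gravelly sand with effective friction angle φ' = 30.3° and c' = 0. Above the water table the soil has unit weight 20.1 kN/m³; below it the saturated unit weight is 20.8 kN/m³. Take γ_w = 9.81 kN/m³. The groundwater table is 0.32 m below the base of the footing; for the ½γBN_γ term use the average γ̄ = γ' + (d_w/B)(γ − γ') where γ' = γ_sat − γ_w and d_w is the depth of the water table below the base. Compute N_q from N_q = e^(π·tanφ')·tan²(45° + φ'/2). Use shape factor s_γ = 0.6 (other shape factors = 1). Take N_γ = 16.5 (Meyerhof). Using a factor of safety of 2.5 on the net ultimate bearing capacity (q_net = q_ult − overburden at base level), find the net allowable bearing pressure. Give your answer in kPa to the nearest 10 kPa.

q_all(net) ≈ 190 kPa

N_q = e^(π·tan30.3°)·tan²(60.15°) = 19.04.
Effective surcharge at the founding depth q = γ·D_f = 20.1 × 1 = 20.1 kPa.
With d_w = 0.32 m < B, γ̄ = 10.99 + (0.32/1.82) × (20.1 − 10.99) = 12.592 kN/m³.
q_ult = q·N_q + 0.5·γ·B·N_γ·s_γ
     = 20.1 × 19.04 + 0.5 × 12.592 × 1.82 × 16.5 × 0.6
     = 382.7 + 113.44 = 496.14 kPa.
q_net = 496.14 − 20.1 = 476.04 kPa.
q_all(net) = 476.04 / 2.5 = 190.41 kPa.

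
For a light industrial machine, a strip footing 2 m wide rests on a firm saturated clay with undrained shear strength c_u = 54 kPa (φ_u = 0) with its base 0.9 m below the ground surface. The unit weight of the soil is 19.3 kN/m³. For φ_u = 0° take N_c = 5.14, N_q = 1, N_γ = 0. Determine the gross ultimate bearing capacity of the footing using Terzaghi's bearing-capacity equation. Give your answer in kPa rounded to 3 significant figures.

Effective surcharge at the founding depth q = γ·D_f = 19.3 × 0.9 = 17.37 kPa.
q_ult = c·N_c + q·N_q
     = 54 × 5.14 + 17.37 × 1
     = 277.56 + 17.37 = 294.93 kPa.

q_ult ≈ 295 kPa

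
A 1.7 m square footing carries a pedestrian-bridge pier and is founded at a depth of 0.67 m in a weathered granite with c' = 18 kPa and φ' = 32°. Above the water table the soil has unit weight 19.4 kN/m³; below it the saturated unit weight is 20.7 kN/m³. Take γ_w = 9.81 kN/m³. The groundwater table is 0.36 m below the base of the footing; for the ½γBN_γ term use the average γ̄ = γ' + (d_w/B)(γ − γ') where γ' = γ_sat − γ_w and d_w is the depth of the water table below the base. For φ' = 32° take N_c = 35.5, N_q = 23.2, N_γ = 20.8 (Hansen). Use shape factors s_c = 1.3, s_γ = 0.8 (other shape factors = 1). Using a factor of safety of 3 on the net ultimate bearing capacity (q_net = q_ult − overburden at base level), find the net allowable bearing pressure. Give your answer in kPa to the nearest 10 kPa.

q = γ·D_f = 19.4 × 0.67 = 12.998 kPa.
γ' = 10.89 kN/m³; averaging over the depth B below the base, γ̄ = γ' + (d_w/B)(γ − γ') = 12.692 kN/m³.
c·N_c·s_c = 18 × 35.5 × 1.3 = 830.7 kPa
q·N_q = 12.998 × 23.2 = 301.55 kPa
0.5·γ·B·N_γ·s_γ = 0.5 × 12.692 × 1.7 × 20.8 × 0.8 = 179.52 kPa
q_ult = 830.7 + 301.55 + 179.52 = 1311.8 kPa.
q_net = 1311.8 − 12.998 = 1298.8 kPa.
q_all(net) = 1298.8 / 3 = 432.92 kPa.

q_all(net) ≈ 430 kPa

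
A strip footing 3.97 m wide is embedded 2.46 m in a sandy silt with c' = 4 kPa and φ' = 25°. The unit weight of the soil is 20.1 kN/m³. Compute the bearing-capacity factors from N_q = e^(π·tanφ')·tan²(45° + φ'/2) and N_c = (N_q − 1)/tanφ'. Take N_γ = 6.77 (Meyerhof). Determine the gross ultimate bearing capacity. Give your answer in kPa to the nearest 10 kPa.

tan25° = 0.4663, so N_q = e^(π×0.4663)·tan²(57.5°) = 4.327 × 2.464 = 10.66.
N_c = (10.66 − 1)/tan25° = 20.72.
Effective surcharge at the founding depth q = γ·D_f = 20.1 × 2.46 = 49.446 kPa.
q_ult = c·N_c + q·N_q + 0.5·γ·B·N_γ
     = 4 × 20.721 + 49.446 × 10.662 + 0.5 × 20.1 × 3.97 × 6.77
     = 82.882 + 527.2 + 270.11 = 880.2 kPa.

q_ult ≈ 880 kPa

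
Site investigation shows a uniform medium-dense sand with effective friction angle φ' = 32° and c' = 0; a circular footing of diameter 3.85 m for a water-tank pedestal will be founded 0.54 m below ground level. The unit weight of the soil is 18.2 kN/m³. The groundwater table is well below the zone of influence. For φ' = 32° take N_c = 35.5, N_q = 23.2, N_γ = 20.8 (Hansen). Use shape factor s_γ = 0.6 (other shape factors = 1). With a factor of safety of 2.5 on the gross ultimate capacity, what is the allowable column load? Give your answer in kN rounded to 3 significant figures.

P_all ≈ 3100 kN

Overburden at base level: q = 18.2 × 0.54 = 9.828 kPa.
Surcharge term q·N_q = 9.828 × 23.2 = 228.01 kPa; self-weight term 0.5·γ·B·N_γ·s_γ = 0.5 × 18.2 × 3.85 × 20.8 × 0.6 = 437.24 kPa.
q_ult = 228.01 + 437.24 = 665.25 kPa.
Gross allowable pressure q_all = 665.25 / 2.5 = 266.1 kPa.
Footing area = 11.6416 m², so allowable column load = 266.1 × 11.6416 = 3097.8 kN.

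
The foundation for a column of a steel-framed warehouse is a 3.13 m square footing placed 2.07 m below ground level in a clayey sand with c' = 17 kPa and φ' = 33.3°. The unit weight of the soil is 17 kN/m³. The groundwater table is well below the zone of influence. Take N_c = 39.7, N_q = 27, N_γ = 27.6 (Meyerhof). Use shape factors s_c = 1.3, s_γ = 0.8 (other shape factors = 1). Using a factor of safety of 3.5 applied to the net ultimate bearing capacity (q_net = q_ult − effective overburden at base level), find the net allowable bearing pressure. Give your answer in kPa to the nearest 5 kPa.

q = γ·D_f = 17 × 2.07 = 35.19 kPa.
c·N_c·s_c = 17 × 39.7 × 1.3 = 877.37 kPa
q·N_q = 35.19 × 27 = 950.13 kPa
0.5·γ·B·N_γ·s_γ = 0.5 × 17 × 3.13 × 27.6 × 0.8 = 587.44 kPa
q_ult = 877.37 + 950.13 + 587.44 = 2414.9 kPa.
Net ultimate: q_net = 2414.9 − 35.19 = 2379.7 kPa.
q_all(net) = 2379.7 / 3.5 = 679.93 kPa.

q_all(net) ≈ 680 kPa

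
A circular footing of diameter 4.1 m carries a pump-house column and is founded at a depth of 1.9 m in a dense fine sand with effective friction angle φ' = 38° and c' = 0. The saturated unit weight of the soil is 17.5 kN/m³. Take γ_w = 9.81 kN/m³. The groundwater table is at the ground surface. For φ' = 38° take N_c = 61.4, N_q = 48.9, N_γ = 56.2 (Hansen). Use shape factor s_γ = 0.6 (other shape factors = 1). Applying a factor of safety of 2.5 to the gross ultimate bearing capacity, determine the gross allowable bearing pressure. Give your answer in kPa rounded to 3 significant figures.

γ' = 17.5 − 9.81 = 7.69 kN/m³ (submerged throughout). q = 7.69 × 1.9 = 14.611 kPa; the same γ' applies in the ½γBN_γ term.
q·N_q = 14.611 × 48.9 = 714.48 kPa
0.5·γ·B·N_γ·s_γ = 0.5 × 7.69 × 4.1 × 56.2 × 0.6 = 531.58 kPa
q_ult = 714.48 + 531.58 = 1246.1 kPa.
q_all = q_ult / FS = 1246.1 / 2.5 = 498.42 kPa.

q_all ≈ 498 kPa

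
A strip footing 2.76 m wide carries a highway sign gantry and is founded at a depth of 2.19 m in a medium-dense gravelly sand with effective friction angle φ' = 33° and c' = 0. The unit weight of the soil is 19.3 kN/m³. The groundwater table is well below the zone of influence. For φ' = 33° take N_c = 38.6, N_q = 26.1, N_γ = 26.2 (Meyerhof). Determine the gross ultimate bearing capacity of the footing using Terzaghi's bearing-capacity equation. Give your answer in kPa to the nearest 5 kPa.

q_ult ≈ 1800 kPa

Overburden at base level: q = 19.3 × 2.19 = 42.267 kPa.
Surcharge term q·N_q = 42.267 × 26.1 = 1103.2 kPa; self-weight term 0.5·γ·B·N_γ = 0.5 × 19.3 × 2.76 × 26.2 = 697.81 kPa.
q_ult = 1103.2 + 697.81 = 1801 kPa.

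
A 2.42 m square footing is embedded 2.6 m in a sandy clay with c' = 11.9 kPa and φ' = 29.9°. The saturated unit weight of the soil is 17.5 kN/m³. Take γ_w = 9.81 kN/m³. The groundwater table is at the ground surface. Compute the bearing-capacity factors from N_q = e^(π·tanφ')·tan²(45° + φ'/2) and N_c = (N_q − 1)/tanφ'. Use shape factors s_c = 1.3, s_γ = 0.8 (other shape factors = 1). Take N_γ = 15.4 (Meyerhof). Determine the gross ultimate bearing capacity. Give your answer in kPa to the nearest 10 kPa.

tan29.9° = 0.575, so N_q = e^(π×0.575)·tan²(59.95°) = 6.089 × 2.988 = 18.19.
N_c = (18.19 − 1)/tan29.9° = 29.9.
Water table at ground surface, so effective unit weight γ' = 17.5 − 9.81 = 7.69 kN/m³ is used throughout; overburden q = 7.69 × 2.6 = 19.994 kPa; the same γ' applies in the ½γBN_γ term.
Cohesion term c·N_c·s_c = 11.9 × 29.901 × 1.3 = 462.57 kPa; surcharge term q·N_q = 19.994 × 18.194 = 363.77 kPa; self-weight term 0.5·γ·B·N_γ·s_γ = 0.5 × 7.69 × 2.42 × 15.4 × 0.8 = 114.64 kPa.
q_ult = 462.57 + 363.77 + 114.64 = 940.97 kPa.

q_ult ≈ 940 kPa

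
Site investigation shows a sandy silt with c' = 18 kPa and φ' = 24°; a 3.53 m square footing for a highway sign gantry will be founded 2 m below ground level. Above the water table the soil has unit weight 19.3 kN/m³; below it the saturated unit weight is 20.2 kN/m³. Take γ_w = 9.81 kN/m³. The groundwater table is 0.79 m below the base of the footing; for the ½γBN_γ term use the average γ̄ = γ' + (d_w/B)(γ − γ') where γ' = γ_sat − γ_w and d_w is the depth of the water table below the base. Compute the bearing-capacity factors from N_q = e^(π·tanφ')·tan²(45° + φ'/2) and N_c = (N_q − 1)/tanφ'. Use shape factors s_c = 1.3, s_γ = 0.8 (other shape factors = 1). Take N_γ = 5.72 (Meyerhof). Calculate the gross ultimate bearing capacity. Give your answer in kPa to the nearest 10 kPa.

q_ult ≈ 920 kPa

tan24° = 0.4452, so N_q = e^(π×0.4452)·tan²(57°) = 4.05 × 2.371 = 9.6.
N_c = (9.6 − 1)/tan24° = 19.32.
Overburden at base level: q = 19.3 × 2 = 38.6 kPa.
The water table is 0.79 m below the base (< B = 3.53 m), so the ½γBN_γ term uses γ̄ = γ' + (d_w/B)(γ − γ') = 10.39 + (0.79/3.53)(19.3 − 10.39) = 12.384 kN/m³.
Cohesion term c·N_c·s_c = 18 × 19.324 × 1.3 = 452.17 kPa; surcharge term q·N_q = 38.6 × 9.6034 = 370.69 kPa; self-weight term 0.5·γ·B·N_γ·s_γ = 0.5 × 12.384 × 3.53 × 5.72 × 0.8 = 100.02 kPa.
q_ult = 452.17 + 370.69 + 100.02 = 922.88 kPa.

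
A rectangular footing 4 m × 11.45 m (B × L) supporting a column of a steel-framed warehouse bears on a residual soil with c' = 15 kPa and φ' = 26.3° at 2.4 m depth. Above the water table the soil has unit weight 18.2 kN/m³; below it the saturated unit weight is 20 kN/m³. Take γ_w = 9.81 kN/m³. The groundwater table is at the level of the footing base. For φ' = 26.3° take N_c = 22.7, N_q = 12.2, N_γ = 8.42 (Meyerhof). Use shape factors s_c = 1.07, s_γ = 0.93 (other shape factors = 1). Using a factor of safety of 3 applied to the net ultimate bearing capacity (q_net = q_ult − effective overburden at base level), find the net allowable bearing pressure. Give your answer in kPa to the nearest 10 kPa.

Effective surcharge at the founding depth q = γ·D_f = 18.2 × 2.4 = 43.68 kPa.
The water table coincides with the base, so in the self-weight term γ → γ' = 10.19 kN/m³.
q_ult = c·N_c·s_c + q·N_q + 0.5·γ·B·N_γ·s_γ
     = 15 × 22.7 × 1.07 + 43.68 × 12.2 + 0.5 × 10.19 × 4 × 8.42 × 0.93
     = 364.34 + 532.9 + 159.59 = 1056.8 kPa.
Net ultimate: q_net = 1056.8 − 43.68 = 1013.1 kPa.
q_all(net) = 1013.1 / 3 = 337.71 kPa.

q_all(net) ≈ 340 kPa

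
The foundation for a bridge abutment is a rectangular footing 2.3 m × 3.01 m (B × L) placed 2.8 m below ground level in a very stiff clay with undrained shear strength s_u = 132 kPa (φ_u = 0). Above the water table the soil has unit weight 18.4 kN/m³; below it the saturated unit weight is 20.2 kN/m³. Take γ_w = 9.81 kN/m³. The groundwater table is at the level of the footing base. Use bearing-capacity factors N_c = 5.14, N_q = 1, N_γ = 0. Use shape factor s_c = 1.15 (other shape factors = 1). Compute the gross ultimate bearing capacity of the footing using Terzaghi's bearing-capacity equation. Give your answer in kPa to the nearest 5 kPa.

q_ult ≈ 830 kPa

q = γ·D_f = 18.4 × 2.8 = 51.52 kPa.
c·N_c·s_c = 132 × 5.14 × 1.15 = 780.25 kPa
q·N_q = 51.52 × 1 = 51.52 kPa
q_ult = 780.25 + 51.52 = 831.77 kPa.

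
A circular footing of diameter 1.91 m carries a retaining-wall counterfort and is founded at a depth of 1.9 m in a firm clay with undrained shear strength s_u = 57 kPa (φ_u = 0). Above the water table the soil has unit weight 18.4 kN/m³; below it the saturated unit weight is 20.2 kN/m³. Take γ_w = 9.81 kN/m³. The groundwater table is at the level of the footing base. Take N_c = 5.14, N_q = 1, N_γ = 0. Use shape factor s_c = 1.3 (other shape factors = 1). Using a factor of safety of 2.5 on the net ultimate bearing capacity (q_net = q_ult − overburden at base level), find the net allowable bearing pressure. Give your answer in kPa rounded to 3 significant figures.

q = γ·D_f = 18.4 × 1.9 = 34.96 kPa.
c·N_c·s_c = 57 × 5.14 × 1.3 = 380.87 kPa
q·N_q = 34.96 × 1 = 34.96 kPa
q_ult = 380.87 + 34.96 = 415.83 kPa.
q_net = 415.83 − 34.96 = 380.87 kPa.
q_all(net) = 380.87 / 2.5 = 152.35 kPa.

q_all(net) ≈ 152 kPa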